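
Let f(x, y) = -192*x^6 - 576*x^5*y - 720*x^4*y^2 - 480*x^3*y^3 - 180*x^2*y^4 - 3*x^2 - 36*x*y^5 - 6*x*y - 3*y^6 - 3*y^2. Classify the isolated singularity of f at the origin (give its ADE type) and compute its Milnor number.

Type A5, Milnor number mu = 5.

The Hessian of f at 0 is [[-6, -6], [-6, -6]] with rank 1, so corank 1. A Groebner basis of the Jacobian ideal J(f) in C{x,y} is {y^5, x + y}; counting standard monomials gives mu = 5. Corank 1: A-series; mu = 5 gives A_5.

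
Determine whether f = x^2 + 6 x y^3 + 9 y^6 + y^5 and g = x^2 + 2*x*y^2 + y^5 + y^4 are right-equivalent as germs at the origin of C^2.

The Hessian of f at 0 has rank 1. Corank 1: A-series; mu = 4 gives A_4. The Hessian of g at 0 has rank 1. Corank 1: A-series; mu = 4 gives A_4. Both have type A_4, hence right-equivalent.

Yes.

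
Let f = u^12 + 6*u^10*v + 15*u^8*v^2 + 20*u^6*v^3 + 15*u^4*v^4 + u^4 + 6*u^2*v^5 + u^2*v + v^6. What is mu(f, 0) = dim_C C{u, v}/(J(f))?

7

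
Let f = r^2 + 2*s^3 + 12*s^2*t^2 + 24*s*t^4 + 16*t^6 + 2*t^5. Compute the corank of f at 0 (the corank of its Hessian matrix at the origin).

Hessian at 0 has rank 1.

2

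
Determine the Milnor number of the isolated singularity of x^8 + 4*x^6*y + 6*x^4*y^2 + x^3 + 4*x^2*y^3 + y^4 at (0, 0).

The Hessian of f at 0 has rank 0. Corank 2; j^3 = x^3 is a perfect cube, so E-series; the 4-jet and mu = 6 give E_6.

6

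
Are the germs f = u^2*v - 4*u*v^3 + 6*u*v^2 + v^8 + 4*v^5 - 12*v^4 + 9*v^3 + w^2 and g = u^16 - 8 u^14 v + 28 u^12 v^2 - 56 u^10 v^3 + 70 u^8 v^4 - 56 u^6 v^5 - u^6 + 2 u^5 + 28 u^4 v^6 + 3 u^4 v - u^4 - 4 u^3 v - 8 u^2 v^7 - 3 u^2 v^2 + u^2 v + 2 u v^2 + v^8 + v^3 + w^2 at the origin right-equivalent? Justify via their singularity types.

Yes.

The Hessian of f at 0 has rank 1. Corank 2; j^3 = v*(u + 3*v)^2 has shape L^2 M (L != M), so D-series; mu = 9 gives D_9. The Hessian of g at 0 has rank 1. Corank 2; j^3 = v*(u + v)^2 has shape L^2 M (L != M), so D-series; mu = 9 gives D_9. Both have type D_9, hence right-equivalent.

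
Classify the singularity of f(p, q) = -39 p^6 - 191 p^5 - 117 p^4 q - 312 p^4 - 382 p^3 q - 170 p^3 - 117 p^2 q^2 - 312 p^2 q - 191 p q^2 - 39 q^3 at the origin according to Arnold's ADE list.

D_{4}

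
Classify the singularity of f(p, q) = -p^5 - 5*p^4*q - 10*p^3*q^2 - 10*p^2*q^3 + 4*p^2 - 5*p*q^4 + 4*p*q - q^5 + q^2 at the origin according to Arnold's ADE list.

A4

The Hessian of f at 0 has rank 1. Corank 1: A-series; mu = 4 gives A_4.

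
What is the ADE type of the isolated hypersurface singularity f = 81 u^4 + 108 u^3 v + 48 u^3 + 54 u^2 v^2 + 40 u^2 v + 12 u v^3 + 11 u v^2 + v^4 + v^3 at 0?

D5

The Hessian of f at 0 has rank 0. Corank 2; j^3 = (3*u + v)*(4*u + v)^2 has shape L^2 M (L != M), so D-series; mu = 5 gives D_5.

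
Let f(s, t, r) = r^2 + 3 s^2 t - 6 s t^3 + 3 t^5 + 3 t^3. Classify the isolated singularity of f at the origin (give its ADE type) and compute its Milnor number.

The Hessian of f at 0 has rank 1. Corank 2; j^3 = 3*t*(s^2 + t^2) splits into three distinct lines over C (the quadratic factor has nonzero discriminant), so D_4.

Type D_{4}, Milnor number mu = 4.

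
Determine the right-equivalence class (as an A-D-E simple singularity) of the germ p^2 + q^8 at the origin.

A_{7}

The Hessian of f at 0 has rank 1. Corank 1: A-series; mu = 7 gives A_7.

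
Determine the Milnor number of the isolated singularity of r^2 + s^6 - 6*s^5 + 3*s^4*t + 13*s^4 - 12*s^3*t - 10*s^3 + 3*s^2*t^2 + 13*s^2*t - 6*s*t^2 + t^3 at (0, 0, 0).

The Hessian of f at 0 has rank 1. Corank 2; j^3 = -(2*s - t)*(5*s^2 - 4*s*t + t^2) splits into three distinct lines over C (the quadratic factor has nonzero discriminant), so D_4.

4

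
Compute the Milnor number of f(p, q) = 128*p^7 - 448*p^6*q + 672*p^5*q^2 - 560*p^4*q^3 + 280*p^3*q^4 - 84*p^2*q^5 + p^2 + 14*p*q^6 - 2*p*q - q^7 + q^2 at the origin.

6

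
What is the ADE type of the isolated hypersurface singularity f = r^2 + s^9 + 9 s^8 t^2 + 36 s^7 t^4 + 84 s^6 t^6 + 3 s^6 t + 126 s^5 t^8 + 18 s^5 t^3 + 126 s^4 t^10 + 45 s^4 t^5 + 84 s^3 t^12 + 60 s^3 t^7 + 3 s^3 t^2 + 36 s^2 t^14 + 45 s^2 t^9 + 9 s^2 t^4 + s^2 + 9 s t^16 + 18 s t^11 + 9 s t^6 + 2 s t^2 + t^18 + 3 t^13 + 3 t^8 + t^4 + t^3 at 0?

A2

The Hessian of f at 0 is [[2, 0, 0], [0, 0, 0], [0, 0, 2]] with rank 2, so corank 1. A Groebner basis of the Jacobian ideal J(f) in C{s,t,r} is {t^2, s, r}; counting standard monomials gives mu = 2. Corank 1: A-series; mu = 2 gives A_2.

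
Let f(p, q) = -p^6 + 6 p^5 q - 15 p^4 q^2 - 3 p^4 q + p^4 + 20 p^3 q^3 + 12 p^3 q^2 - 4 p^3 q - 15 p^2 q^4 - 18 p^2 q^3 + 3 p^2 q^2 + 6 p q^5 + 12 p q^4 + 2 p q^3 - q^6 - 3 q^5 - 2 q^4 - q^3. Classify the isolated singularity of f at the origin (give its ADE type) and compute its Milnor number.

Type E_6, Milnor number mu = 6.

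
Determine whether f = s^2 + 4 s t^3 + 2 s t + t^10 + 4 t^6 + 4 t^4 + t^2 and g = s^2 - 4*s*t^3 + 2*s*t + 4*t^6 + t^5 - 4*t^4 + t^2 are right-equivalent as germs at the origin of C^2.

No.

The Hessian of f at 0 has rank 1. Corank 1: A-series; mu = 9 gives A_9. The Hessian of g at 0 has rank 1. Corank 1: A-series; mu = 4 gives A_4. f is A_9 but g is A_4, hence not right-equivalent.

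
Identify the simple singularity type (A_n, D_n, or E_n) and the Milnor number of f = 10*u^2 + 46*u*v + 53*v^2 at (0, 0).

Type A_1, Milnor number mu = 1.

The Hessian of f at 0 has rank 2. Corank 0: nondegenerate Morse point, so A_1.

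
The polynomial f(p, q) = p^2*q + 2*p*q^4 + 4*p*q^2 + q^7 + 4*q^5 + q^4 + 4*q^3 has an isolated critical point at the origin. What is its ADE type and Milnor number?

Type D5, Milnor number mu = 5.

The Hessian of f at 0 has rank 0. Corank 2; j^3 = q*(p + 2*q)^2 has shape L^2 M (L != M), so D-series; mu = 5 gives D_5.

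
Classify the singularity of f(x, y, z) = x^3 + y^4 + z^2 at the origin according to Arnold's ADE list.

E_6

The Hessian of f at 0 is [[0, 0, 0], [0, 0, 0], [0, 0, 2]] with rank 1, so corank 2. A Groebner basis of the Jacobian ideal J(f) in C{x,y,z} is {y^3, x^2, z}; counting standard monomials gives mu = 6. Corank 2; j^3 = x^3 is a perfect cube, so E-series; the 4-jet and mu = 6 give E_6.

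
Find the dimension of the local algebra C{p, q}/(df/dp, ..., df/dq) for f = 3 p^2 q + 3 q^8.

9

The Hessian of f at 0 has rank 0. Corank 2; j^3 = 3*p^2*q has shape L^2 M (L != M), so D-series; mu = 9 gives D_9.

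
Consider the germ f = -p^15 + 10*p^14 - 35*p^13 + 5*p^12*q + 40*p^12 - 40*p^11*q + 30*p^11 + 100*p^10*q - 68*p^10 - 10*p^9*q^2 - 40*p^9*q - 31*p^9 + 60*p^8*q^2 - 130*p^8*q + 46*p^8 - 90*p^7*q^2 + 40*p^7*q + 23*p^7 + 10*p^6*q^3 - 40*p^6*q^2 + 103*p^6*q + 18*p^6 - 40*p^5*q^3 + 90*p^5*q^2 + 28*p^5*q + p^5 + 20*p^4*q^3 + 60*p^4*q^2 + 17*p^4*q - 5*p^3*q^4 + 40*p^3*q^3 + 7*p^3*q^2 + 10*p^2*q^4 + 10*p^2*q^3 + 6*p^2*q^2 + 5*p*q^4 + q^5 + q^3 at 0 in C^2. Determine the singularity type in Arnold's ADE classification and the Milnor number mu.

Type E8, Milnor number mu = 8.

The Hessian of f at 0 has rank 0. Corank 2; j^3 = q^3 is a perfect cube, so E-series; the 5-jet and mu = 8 give E_8.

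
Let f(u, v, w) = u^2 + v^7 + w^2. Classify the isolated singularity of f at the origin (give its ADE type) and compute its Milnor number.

The Hessian of f at 0 has rank 2. Corank 1: A-series; mu = 6 gives A_6.

Type A_{6}, Milnor number mu = 6.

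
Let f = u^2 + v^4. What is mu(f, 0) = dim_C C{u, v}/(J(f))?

3

The Hessian of f at 0 is [[2, 0], [0, 0]] with rank 1, so corank 1. A Groebner basis of the Jacobian ideal J(f) in C{u,v} is {v^3, u}; counting standard monomials gives mu = 3. Corank 1: A-series; mu = 3 gives A_3.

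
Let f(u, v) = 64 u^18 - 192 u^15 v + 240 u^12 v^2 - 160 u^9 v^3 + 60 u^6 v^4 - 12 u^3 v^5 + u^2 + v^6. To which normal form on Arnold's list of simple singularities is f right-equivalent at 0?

The Hessian of f at 0 is [[2, 0], [0, 0]] with rank 1, so corank 1. A Groebner basis of the Jacobian ideal J(f) in C{u,v} is {v^5, u}; counting standard monomials gives mu = 5. Corank 1: A-series; mu = 5 gives A_5.

A5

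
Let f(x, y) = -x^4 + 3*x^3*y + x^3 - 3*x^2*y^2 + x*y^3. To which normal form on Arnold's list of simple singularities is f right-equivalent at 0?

E_{7}

The Hessian of f at 0 has rank 0. Corank 2; j^3 = x^3 is a perfect cube, so E-series; the 4-jet and mu = 7 give E_7.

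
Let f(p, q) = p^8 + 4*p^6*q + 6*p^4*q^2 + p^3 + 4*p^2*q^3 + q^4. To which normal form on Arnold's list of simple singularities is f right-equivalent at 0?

The Hessian of f at 0 is [[0, 0], [0, 0]] with rank 0, so corank 2. A Groebner basis of the Jacobian ideal J(f) in C{p,q} is {q^3, p^2}; counting standard monomials gives mu = 6. Corank 2; j^3 = p^3 is a perfect cube, so E-series; the 4-jet and mu = 6 give E_6.

E_6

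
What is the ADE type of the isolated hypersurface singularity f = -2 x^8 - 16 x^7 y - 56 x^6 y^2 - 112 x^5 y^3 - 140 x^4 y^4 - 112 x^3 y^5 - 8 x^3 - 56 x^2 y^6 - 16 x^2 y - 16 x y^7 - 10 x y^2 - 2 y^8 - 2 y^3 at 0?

D9

The Hessian of f at 0 is [[0, 0], [0, 0]] with rank 0, so corank 2. A Groebner basis of the Jacobian ideal J(f) in C{x,y} is {-32*x*y + y^7 - 16*y^2, x*y^2 + y^3/2, x^2 + 3*x*y/2 + y^2/2}; counting standard monomials gives mu = 9. Corank 2; j^3 = -2*(x + y)*(2*x + y)^2 has shape L^2 M (L != M), so D-series; mu = 9 gives D_9.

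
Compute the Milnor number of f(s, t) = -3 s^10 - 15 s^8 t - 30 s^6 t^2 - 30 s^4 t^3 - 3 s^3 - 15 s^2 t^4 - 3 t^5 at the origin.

8

The Hessian of f at 0 is [[0, 0], [0, 0]] with rank 0, so corank 2. A Groebner basis of the Jacobian ideal J(f) in C{s,t} is {t^4, s^2}; counting standard monomials gives mu = 8. Corank 2; j^3 = -3*s^3 is a perfect cube, so E-series; the 5-jet and mu = 8 give E_8.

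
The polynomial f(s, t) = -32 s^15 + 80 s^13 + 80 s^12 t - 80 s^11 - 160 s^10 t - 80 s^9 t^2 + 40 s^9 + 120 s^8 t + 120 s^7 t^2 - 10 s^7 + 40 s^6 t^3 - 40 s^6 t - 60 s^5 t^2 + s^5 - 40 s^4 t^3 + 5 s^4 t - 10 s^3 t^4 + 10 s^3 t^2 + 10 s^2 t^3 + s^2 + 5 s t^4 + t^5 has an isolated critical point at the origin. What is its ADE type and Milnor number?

The Hessian of f at 0 has rank 1. Corank 1: A-series; mu = 4 gives A_4.

Type A_{4}, Milnor number mu = 4.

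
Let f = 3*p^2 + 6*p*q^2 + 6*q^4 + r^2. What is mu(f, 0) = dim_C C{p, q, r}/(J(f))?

3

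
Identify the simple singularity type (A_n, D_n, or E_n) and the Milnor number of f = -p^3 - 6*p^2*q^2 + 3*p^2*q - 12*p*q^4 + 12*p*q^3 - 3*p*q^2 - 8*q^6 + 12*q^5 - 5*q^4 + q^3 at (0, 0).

The Hessian of f at 0 has rank 0. Corank 2; j^3 = -(p - q)^3 is a perfect cube, so E-series; the 4-jet and mu = 6 give E_6.

Type E6, Milnor number mu = 6.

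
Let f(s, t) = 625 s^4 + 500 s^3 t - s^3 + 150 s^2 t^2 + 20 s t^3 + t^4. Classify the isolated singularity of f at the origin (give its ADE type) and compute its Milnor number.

The Hessian of f at 0 is [[0, 0], [0, 0]] with rank 0, so corank 2. A Groebner basis of the Jacobian ideal J(f) in C{s,t} is {t^4, s*t^2 + t^3/15, s^2}; counting standard monomials gives mu = 6. Corank 2; j^3 = -s^3 is a perfect cube, so E-series; the 4-jet and mu = 6 give E_6.

Type E_6, Milnor number mu = 6.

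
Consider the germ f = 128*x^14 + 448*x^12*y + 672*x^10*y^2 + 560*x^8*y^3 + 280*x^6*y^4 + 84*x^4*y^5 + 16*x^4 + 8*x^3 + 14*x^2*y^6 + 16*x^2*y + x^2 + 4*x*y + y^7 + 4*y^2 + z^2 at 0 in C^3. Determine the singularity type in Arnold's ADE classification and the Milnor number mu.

The Hessian of f at 0 has rank 2. Corank 1: A-series; mu = 6 gives A_6.

Type A_{6}, Milnor number mu = 6.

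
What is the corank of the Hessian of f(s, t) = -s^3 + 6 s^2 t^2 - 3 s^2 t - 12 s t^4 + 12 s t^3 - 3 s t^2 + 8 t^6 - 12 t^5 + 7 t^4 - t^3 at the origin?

2

The Hessian at 0 is [[0, 0], [0, 0]] of rank 0; hence corank 2.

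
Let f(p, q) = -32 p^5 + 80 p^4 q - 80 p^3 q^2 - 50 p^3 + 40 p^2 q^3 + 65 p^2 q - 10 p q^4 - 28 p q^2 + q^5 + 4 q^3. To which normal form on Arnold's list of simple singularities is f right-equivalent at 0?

D6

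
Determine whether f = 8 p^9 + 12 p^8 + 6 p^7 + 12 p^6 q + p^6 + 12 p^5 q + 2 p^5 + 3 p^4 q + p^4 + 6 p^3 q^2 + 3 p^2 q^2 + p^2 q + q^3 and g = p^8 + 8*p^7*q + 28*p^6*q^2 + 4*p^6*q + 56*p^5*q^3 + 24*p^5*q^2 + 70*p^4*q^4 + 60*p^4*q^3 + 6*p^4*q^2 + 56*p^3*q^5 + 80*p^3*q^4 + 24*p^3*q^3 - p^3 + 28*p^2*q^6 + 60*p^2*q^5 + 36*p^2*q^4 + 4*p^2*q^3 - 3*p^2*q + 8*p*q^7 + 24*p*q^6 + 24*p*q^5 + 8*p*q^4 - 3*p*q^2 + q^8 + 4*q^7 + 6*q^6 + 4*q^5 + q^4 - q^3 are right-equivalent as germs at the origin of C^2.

The Hessian of f at 0 has rank 0. Corank 2; j^3 = q*(p^2 + q^2) splits into three distinct lines over C (the quadratic factor has nonzero discriminant), so D_4. The Hessian of g at 0 has rank 0. Corank 2; j^3 = -(p + q)^3 is a perfect cube, so E-series; the 4-jet and mu = 6 give E_6. f is D_4 but g is E_6, hence not right-equivalent.

No.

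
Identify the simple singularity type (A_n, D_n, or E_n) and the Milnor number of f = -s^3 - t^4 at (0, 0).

Type E6, Milnor number mu = 6.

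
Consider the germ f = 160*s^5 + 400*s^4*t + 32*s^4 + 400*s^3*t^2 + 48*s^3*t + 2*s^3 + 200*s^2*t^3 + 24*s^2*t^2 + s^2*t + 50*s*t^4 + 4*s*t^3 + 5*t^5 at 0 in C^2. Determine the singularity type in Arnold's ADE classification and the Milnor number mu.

Type D_6, Milnor number mu = 6.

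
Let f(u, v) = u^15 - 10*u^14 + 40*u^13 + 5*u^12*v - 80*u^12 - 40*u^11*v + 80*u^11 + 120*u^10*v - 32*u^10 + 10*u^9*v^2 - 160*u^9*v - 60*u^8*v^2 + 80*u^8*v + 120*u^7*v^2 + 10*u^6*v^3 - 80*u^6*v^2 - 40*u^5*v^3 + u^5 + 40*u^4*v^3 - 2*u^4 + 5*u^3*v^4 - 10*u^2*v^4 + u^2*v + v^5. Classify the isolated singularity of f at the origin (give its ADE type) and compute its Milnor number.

Type D_{6}, Milnor number mu = 6.

The Hessian of f at 0 has rank 0. Corank 2; j^3 = u^2*v has shape L^2 M (L != M), so D-series; mu = 6 gives D_6.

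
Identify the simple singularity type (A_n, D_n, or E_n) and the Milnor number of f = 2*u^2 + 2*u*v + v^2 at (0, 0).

The Hessian of f at 0 is [[4, 2], [2, 2]] with rank 2, so corank 0. A Groebner basis of the Jacobian ideal J(f) in C{u,v} is {u, v}; counting standard monomials gives mu = 1. Corank 0: nondegenerate Morse point, so A_1.

Type A1, Milnor number mu = 1.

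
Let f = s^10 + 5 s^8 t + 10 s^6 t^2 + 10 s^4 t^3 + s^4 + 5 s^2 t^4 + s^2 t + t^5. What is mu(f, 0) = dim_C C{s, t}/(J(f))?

6

The Hessian of f at 0 is [[0, 0], [0, 0]] with rank 0, so corank 2. A Groebner basis of the Jacobian ideal J(f) in C{s,t} is {s^2/5 + t^4, s^3, s*t}; counting standard monomials gives mu = 6. Corank 2; j^3 = s^2*t has shape L^2 M (L != M), so D-series; mu = 6 gives D_6.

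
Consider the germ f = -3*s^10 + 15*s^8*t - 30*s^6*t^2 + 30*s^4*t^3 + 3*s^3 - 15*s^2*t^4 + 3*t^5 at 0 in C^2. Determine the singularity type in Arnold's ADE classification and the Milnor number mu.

Type E_{8}, Milnor number mu = 8.

The Hessian of f at 0 has rank 0. Corank 2; j^3 = 3*s^3 is a perfect cube, so E-series; the 5-jet and mu = 8 give E_8.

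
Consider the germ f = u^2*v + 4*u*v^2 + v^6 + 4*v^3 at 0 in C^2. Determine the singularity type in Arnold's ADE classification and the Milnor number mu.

The Hessian of f at 0 is [[0, 0], [0, 0]] with rank 0, so corank 2. A Groebner basis of the Jacobian ideal J(f) in C{u,v} is {u^2/6 + v^5 - 2*v^2/3, u^3 + 8*v^3, u*v + 2*v^2}; counting standard monomials gives mu = 7. Corank 2; j^3 = v*(u + 2*v)^2 has shape L^2 M (L != M), so D-series; mu = 7 gives D_7.

Type D7, Milnor number mu = 7.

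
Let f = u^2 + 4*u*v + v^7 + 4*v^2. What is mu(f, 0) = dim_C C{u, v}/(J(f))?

6

The Hessian of f at 0 has rank 1. Corank 1: A-series; mu = 6 gives A_6.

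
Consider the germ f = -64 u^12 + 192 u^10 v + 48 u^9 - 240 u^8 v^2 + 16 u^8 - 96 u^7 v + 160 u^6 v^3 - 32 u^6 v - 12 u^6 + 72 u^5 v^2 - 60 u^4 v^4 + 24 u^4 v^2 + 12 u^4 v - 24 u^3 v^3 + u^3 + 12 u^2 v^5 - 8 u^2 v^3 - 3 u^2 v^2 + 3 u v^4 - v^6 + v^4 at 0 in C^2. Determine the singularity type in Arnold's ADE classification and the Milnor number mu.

Type E6, Milnor number mu = 6.

The Hessian of f at 0 has rank 0. Corank 2; j^3 = u^3 is a perfect cube, so E-series; the 4-jet and mu = 6 give E_6.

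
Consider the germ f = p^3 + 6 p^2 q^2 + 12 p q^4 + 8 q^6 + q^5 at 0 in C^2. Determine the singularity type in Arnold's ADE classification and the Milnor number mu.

Type E_{8}, Milnor number mu = 8.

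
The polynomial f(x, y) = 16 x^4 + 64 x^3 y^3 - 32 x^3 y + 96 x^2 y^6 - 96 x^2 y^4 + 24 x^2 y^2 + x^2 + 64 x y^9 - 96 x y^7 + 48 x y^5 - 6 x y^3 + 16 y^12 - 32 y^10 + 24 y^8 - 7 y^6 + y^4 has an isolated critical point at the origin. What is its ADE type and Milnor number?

Type A_3, Milnor number mu = 3.

The Hessian of f at 0 has rank 1. Corank 1: A-series; mu = 3 gives A_3.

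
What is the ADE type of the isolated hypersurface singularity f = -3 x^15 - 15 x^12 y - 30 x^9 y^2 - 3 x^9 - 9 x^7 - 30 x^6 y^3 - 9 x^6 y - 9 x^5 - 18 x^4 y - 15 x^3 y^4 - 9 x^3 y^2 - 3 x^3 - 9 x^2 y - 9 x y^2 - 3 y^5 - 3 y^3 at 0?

The Hessian of f at 0 has rank 0. Corank 2; j^3 = -3*(x + y)^3 is a perfect cube, so E-series; the 5-jet and mu = 8 give E_8.

E8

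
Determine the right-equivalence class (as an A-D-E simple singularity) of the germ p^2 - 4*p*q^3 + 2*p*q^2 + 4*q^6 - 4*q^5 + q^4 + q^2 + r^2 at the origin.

The Hessian of f at 0 has rank 3. Corank 0: nondegenerate Morse point, so A_1.

A_1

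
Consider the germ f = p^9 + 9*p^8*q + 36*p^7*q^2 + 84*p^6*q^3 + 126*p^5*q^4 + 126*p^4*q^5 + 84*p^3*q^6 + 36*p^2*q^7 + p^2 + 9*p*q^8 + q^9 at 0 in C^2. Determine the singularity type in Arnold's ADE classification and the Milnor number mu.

The Hessian of f at 0 has rank 1. Corank 1: A-series; mu = 8 gives A_8.

Type A8, Milnor number mu = 8.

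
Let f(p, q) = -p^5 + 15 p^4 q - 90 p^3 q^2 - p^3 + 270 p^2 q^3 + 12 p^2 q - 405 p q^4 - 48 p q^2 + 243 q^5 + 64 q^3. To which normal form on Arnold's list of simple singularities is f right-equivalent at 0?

E8

The Hessian of f at 0 has rank 0. Corank 2; j^3 = -(p - 4*q)^3 is a perfect cube, so E-series; the 5-jet and mu = 8 give E_8.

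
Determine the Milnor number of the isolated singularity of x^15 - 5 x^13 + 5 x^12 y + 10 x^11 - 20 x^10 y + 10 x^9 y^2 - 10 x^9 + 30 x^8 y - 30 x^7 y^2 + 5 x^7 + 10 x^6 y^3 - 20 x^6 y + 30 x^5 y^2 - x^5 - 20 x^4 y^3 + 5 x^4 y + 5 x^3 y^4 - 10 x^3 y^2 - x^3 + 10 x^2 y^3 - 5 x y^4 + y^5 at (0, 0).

8

The Hessian of f at 0 has rank 0. Corank 2; j^3 = -x^3 is a perfect cube, so E-series; the 5-jet and mu = 8 give E_8.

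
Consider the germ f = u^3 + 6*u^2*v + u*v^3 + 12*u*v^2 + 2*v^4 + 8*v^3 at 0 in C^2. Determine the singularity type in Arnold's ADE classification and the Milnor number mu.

Type E_7, Milnor number mu = 7.

The Hessian of f at 0 has rank 0. Corank 2; j^3 = (u + 2*v)^3 is a perfect cube, so E-series; the 4-jet and mu = 7 give E_7.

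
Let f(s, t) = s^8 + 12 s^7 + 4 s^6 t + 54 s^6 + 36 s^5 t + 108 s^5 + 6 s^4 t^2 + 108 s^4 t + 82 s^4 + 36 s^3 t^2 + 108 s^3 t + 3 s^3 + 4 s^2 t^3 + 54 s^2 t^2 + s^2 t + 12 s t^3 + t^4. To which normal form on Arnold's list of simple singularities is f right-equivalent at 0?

D5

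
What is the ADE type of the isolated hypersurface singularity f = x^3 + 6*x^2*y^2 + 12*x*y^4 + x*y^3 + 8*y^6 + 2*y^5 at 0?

The Hessian of f at 0 has rank 0. Corank 2; j^3 = x^3 is a perfect cube, so E-series; the 4-jet and mu = 7 give E_7.

E7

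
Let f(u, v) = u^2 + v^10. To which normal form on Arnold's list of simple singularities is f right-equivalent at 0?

The Hessian of f at 0 has rank 1. Corank 1: A-series; mu = 9 gives A_9.

A_{9}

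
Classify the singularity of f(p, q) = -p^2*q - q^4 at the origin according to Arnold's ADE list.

D_{5}

The Hessian of f at 0 has rank 0. Corank 2; j^3 = -p^2*q has shape L^2 M (L != M), so D-series; mu = 5 gives D_5.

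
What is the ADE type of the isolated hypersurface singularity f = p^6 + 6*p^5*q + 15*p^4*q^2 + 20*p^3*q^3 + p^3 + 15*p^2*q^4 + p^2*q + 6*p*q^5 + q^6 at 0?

D_{7}

The Hessian of f at 0 is [[0, 0], [0, 0]] with rank 0, so corank 2. A Groebner basis of the Jacobian ideal J(f) in C{p,q} is {-p*q/6 + q^5, p*q^2, p^2 + p*q}; counting standard monomials gives mu = 7. Corank 2; j^3 = p^2*(p + q) has shape L^2 M (L != M), so D-series; mu = 7 gives D_7.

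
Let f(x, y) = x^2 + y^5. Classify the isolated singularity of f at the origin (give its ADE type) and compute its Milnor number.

Type A4, Milnor number mu = 4.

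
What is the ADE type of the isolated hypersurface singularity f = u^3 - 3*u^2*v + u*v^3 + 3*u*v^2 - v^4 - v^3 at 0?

E_{7}

The Hessian of f at 0 has rank 0. Corank 2; j^3 = (u - v)^3 is a perfect cube, so E-series; the 4-jet and mu = 7 give E_7.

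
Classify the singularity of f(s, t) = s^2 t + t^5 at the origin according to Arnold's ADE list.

D_6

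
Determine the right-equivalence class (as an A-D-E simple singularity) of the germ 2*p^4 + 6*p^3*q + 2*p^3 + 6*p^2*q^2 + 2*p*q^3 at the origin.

E_{7}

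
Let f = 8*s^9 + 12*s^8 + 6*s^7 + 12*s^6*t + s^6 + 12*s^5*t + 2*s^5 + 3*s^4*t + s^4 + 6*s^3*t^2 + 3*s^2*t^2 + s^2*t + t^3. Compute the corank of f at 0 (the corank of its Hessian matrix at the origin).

2

The Hessian at 0 is [[0, 0], [0, 0]] of rank 0; hence corank 2.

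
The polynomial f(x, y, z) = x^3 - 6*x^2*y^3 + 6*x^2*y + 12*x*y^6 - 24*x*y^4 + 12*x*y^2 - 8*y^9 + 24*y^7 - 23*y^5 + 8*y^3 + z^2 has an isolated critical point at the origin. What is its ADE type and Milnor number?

The Hessian of f at 0 has rank 1. Corank 2; j^3 = (x + 2*y)^3 is a perfect cube, so E-series; the 5-jet and mu = 8 give E_8.

Type E8, Milnor number mu = 8.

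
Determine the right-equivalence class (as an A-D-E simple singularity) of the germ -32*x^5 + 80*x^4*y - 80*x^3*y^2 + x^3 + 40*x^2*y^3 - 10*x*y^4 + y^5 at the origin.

E8

The Hessian of f at 0 has rank 0. Corank 2; j^3 = x^3 is a perfect cube, so E-series; the 5-jet and mu = 8 give E_8.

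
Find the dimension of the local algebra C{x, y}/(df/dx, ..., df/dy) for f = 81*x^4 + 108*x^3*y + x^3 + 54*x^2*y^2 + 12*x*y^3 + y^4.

6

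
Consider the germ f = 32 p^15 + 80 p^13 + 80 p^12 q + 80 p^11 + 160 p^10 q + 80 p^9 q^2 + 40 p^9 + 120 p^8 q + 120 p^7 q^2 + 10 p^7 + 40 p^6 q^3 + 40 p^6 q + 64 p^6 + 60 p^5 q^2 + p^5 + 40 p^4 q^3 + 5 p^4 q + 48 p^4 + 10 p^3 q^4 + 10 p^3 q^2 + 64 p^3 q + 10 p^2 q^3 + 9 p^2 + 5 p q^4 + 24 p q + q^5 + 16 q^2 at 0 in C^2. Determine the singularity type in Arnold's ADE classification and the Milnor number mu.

The Hessian of f at 0 has rank 1. Corank 1: A-series; mu = 4 gives A_4.

Type A_4, Milnor number mu = 4.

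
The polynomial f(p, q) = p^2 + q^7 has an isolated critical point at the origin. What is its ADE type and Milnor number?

The Hessian of f at 0 has rank 1. Corank 1: A-series; mu = 6 gives A_6.

Type A_6, Milnor number mu = 6.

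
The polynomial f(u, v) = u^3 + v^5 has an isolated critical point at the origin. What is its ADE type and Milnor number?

The Hessian of f at 0 has rank 0. Corank 2; j^3 = u^3 is a perfect cube, so E-series; the 5-jet and mu = 8 give E_8.

Type E_8, Milnor number mu = 8.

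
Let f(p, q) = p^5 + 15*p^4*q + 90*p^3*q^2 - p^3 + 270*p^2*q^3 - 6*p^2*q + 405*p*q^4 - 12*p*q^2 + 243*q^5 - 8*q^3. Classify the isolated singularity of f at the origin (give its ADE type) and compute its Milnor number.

Type E_{8}, Milnor number mu = 8.

The Hessian of f at 0 has rank 0. Corank 2; j^3 = -(p + 2*q)^3 is a perfect cube, so E-series; the 5-jet and mu = 8 give E_8.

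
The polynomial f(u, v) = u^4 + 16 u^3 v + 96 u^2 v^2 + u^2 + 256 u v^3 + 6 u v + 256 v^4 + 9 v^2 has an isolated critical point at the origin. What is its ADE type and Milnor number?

Type A_3, Milnor number mu = 3.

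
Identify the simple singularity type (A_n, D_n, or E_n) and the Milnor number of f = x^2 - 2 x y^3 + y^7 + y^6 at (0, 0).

The Hessian of f at 0 has rank 1. Corank 1: A-series; mu = 6 gives A_6.

Type A_6, Milnor number mu = 6.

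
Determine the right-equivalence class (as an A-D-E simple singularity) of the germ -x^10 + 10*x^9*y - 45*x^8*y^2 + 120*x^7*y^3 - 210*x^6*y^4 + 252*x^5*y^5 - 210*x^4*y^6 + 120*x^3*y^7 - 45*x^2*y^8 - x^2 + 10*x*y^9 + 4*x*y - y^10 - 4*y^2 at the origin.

A_{9}

The Hessian of f at 0 is [[-2, 4], [4, -8]] with rank 1, so corank 1. A Groebner basis of the Jacobian ideal J(f) in C{x,y} is {y^9, x - 2*y}; counting standard monomials gives mu = 9. Corank 1: A-series; mu = 9 gives A_9.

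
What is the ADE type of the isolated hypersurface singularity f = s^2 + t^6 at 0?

A_{5}

The Hessian of f at 0 has rank 1. Corank 1: A-series; mu = 5 gives A_5.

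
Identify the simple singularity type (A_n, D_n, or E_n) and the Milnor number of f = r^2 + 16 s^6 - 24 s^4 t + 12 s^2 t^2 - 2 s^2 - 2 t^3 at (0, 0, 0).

Type A2, Milnor number mu = 2.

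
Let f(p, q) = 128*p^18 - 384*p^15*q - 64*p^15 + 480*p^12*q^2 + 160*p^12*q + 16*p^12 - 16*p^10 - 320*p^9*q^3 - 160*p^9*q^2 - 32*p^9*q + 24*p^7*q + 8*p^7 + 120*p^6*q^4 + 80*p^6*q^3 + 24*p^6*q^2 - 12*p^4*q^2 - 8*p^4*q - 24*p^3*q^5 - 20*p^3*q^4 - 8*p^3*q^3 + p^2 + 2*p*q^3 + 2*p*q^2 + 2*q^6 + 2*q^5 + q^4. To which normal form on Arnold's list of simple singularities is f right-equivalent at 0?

The Hessian of f at 0 has rank 1. Corank 1: A-series; mu = 5 gives A_5.

A5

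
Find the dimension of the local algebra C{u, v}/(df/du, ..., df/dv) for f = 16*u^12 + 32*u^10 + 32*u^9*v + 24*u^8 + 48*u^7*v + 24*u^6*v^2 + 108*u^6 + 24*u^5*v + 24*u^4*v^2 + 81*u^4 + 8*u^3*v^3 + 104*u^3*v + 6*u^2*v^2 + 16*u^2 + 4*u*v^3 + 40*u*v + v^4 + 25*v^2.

3

The Hessian of f at 0 has rank 1. Corank 1: A-series; mu = 3 gives A_3.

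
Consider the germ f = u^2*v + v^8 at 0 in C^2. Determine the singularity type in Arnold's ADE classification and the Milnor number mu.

The Hessian of f at 0 has rank 0. Corank 2; j^3 = u^2*v has shape L^2 M (L != M), so D-series; mu = 9 gives D_9.

Type D_9, Milnor number mu = 9.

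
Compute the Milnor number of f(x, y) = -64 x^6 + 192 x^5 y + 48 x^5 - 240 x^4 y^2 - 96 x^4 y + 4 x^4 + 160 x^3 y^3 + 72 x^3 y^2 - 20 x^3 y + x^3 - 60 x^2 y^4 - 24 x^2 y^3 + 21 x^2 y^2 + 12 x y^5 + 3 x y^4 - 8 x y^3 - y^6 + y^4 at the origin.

6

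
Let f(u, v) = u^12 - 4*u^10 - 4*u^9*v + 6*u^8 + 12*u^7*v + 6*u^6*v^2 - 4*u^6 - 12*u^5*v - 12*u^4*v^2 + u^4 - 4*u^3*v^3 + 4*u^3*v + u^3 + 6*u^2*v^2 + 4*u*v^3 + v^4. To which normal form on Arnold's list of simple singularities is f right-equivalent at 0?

E_{6}

The Hessian of f at 0 is [[0, 0], [0, 0]] with rank 0, so corank 2. A Groebner basis of the Jacobian ideal J(f) in C{u,v} is {v^4, u*v^2 + v^3/3, u^2}; counting standard monomials gives mu = 6. Corank 2; j^3 = u^3 is a perfect cube, so E-series; the 4-jet and mu = 6 give E_6.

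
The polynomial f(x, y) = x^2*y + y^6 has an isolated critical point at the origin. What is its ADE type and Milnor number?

Type D_7, Milnor number mu = 7.

The Hessian of f at 0 has rank 0. Corank 2; j^3 = x^2*y has shape L^2 M (L != M), so D-series; mu = 7 gives D_7.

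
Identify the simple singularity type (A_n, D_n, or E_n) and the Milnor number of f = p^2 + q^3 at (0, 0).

Type A2, Milnor number mu = 2.

The Hessian of f at 0 has rank 1. Corank 1: A-series; mu = 2 gives A_2.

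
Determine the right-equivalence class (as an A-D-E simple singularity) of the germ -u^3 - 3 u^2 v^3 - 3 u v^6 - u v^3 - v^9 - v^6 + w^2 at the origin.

E_{7}

The Hessian of f at 0 is [[0, 0, 0], [0, 0, 0], [0, 0, 2]] with rank 1, so corank 2. A Groebner basis of the Jacobian ideal J(f) in C{u,v,w} is {u^3, u*v^2, 3*u^2 + v^3, w}; counting standard monomials gives mu = 7. Corank 2; j^3 = -u^3 is a perfect cube, so E-series; the 4-jet and mu = 7 give E_7.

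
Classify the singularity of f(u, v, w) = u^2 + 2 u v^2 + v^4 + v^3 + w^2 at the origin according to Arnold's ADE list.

A2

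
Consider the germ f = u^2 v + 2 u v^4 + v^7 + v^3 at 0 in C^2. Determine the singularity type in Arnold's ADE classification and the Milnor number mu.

Type D_4, Milnor number mu = 4.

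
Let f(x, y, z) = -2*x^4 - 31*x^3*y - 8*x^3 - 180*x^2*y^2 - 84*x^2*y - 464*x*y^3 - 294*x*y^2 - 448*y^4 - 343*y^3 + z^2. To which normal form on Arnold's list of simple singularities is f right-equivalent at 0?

E_{7}

The Hessian of f at 0 has rank 1. Corank 2; j^3 = -(2*x + 7*y)^3 is a perfect cube, so E-series; the 4-jet and mu = 7 give E_7.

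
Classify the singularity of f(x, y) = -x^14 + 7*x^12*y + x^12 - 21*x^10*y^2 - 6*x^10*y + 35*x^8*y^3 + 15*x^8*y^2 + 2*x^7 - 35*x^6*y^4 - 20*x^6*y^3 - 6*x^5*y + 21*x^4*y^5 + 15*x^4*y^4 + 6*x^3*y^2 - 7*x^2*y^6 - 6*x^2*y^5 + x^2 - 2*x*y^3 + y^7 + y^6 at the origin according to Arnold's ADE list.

A_6

The Hessian of f at 0 has rank 1. Corank 1: A-series; mu = 6 gives A_6.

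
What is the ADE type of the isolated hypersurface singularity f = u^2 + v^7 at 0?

A6

The Hessian of f at 0 is [[2, 0], [0, 0]] with rank 1, so corank 1. A Groebner basis of the Jacobian ideal J(f) in C{u,v} is {v^6, u}; counting standard monomials gives mu = 6. Corank 1: A-series; mu = 6 gives A_6.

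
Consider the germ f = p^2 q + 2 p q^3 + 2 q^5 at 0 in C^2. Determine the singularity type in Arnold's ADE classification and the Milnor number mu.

Type D6, Milnor number mu = 6.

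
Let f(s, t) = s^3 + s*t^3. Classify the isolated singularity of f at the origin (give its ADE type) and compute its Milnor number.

Type E7, Milnor number mu = 7.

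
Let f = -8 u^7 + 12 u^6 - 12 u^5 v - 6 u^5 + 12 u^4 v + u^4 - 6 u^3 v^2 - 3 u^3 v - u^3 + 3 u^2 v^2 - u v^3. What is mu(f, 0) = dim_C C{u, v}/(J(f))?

7

The Hessian of f at 0 is [[0, 0], [0, 0]] with rank 0, so corank 2. A Groebner basis of the Jacobian ideal J(f) in C{u,v} is {3*u^2 + v^4 + v^3, u^3, u^2*v - u^2 - v^3/3, -2*u^2 + u*v^2 - 2*v^3/3}; counting standard monomials gives mu = 7. Corank 2; j^3 = -u^3 is a perfect cube, so E-series; the 4-jet and mu = 7 give E_7.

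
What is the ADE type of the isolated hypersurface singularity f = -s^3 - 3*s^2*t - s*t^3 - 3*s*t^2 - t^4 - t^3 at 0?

E_7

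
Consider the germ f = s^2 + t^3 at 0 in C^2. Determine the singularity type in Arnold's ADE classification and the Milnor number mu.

The Hessian of f at 0 has rank 1. Corank 1: A-series; mu = 2 gives A_2.

Type A2, Milnor number mu = 2.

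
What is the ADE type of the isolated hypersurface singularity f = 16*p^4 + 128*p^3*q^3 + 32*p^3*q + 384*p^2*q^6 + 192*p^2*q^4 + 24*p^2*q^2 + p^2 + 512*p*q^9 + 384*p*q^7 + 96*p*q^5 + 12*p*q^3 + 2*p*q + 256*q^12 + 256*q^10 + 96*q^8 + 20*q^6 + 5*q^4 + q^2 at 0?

A_{3}

The Hessian of f at 0 is [[2, 2], [2, 2]] with rank 1, so corank 1. A Groebner basis of the Jacobian ideal J(f) in C{p,q} is {q^3, p + q}; counting standard monomials gives mu = 3. Corank 1: A-series; mu = 3 gives A_3.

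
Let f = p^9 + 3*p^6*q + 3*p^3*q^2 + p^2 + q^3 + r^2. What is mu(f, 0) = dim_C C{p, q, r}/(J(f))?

The Hessian of f at 0 has rank 2. Corank 1: A-series; mu = 2 gives A_2.

2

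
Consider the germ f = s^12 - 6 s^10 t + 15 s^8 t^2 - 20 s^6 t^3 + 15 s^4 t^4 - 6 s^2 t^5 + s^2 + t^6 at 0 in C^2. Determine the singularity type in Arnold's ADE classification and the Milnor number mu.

The Hessian of f at 0 has rank 1. Corank 1: A-series; mu = 5 gives A_5.

Type A_5, Milnor number mu = 5.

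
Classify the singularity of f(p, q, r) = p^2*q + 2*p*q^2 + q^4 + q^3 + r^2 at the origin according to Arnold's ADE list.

D_5

The Hessian of f at 0 has rank 1. Corank 2; j^3 = q*(p + q)^2 has shape L^2 M (L != M), so D-series; mu = 5 gives D_5.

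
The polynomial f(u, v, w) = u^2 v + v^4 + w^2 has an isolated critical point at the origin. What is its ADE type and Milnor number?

Type D_{5}, Milnor number mu = 5.

The Hessian of f at 0 is [[0, 0, 0], [0, 0, 0], [0, 0, 2]] with rank 1, so corank 2. A Groebner basis of the Jacobian ideal J(f) in C{u,v,w} is {u^3, u^2/4 + v^3, u*v, w}; counting standard monomials gives mu = 5. Corank 2; j^3 = u^2*v has shape L^2 M (L != M), so D-series; mu = 5 gives D_5.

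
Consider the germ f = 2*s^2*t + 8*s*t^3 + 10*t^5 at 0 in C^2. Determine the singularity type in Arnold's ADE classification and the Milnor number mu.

Type D_6, Milnor number mu = 6.

The Hessian of f at 0 has rank 0. Corank 2; j^3 = 2*s^2*t has shape L^2 M (L != M), so D-series; mu = 6 gives D_6.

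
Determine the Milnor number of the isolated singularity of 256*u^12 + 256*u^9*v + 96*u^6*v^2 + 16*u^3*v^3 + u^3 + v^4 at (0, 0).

6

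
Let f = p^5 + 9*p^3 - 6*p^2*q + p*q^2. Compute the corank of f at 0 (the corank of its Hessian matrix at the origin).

The Hessian at 0 is [[0, 0], [0, 0]] of rank 0; hence corank 2.

2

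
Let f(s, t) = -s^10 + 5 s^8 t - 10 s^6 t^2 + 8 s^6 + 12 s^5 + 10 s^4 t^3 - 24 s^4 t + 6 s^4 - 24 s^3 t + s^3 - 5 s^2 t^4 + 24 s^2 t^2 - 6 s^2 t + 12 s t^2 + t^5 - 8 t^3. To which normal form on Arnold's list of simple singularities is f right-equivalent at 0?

The Hessian of f at 0 has rank 0. Corank 2; j^3 = (s - 2*t)^3 is a perfect cube, so E-series; the 5-jet and mu = 8 give E_8.

E8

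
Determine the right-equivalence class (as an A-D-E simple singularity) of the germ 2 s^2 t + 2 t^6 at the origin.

The Hessian of f at 0 is [[0, 0], [0, 0]] with rank 0, so corank 2. A Groebner basis of the Jacobian ideal J(f) in C{s,t} is {s^2/6 + t^5, s^3, s*t}; counting standard monomials gives mu = 7. Corank 2; j^3 = 2*s^2*t has shape L^2 M (L != M), so D-series; mu = 7 gives D_7.

D7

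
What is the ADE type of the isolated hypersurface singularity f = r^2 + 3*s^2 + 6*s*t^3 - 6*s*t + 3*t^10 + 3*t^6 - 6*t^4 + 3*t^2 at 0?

The Hessian of f at 0 is [[6, -6, 0], [-6, 6, 0], [0, 0, 2]] with rank 2, so corank 1. A Groebner basis of the Jacobian ideal J(f) in C{s,t,r} is {s^3 - 3*s^2*t + 3*s*t^2 + s - t, s + t^3 - t, r}; counting standard monomials gives mu = 9. Corank 1: A-series; mu = 9 gives A_9.

A_9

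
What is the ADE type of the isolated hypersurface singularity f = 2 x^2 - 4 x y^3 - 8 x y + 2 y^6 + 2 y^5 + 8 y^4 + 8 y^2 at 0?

A_4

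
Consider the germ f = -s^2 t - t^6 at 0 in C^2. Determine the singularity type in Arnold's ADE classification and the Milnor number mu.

The Hessian of f at 0 has rank 0. Corank 2; j^3 = -s^2*t has shape L^2 M (L != M), so D-series; mu = 7 gives D_7.

Type D7, Milnor number mu = 7.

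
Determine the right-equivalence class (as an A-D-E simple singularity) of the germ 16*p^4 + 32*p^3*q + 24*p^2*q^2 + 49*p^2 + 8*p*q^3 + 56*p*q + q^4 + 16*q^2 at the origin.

A3

The Hessian of f at 0 has rank 1. Corank 1: A-series; mu = 3 gives A_3.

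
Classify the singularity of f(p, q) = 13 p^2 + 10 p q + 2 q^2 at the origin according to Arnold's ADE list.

The Hessian of f at 0 has rank 2. Corank 0: nondegenerate Morse point, so A_1.

A_1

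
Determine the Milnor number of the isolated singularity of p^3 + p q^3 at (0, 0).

7

The Hessian of f at 0 has rank 0. Corank 2; j^3 = p^3 is a perfect cube, so E-series; the 4-jet and mu = 7 give E_7.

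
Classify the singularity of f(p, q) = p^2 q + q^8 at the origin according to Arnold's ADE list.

D9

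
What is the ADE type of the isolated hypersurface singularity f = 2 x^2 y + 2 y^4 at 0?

D5

The Hessian of f at 0 is [[0, 0], [0, 0]] with rank 0, so corank 2. A Groebner basis of the Jacobian ideal J(f) in C{x,y} is {x^3, x^2/4 + y^3, x*y}; counting standard monomials gives mu = 5. Corank 2; j^3 = 2*x^2*y has shape L^2 M (L != M), so D-series; mu = 5 gives D_5.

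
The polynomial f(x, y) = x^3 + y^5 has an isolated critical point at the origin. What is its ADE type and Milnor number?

The Hessian of f at 0 is [[0, 0], [0, 0]] with rank 0, so corank 2. A Groebner basis of the Jacobian ideal J(f) in C{x,y} is {y^4, x^2}; counting standard monomials gives mu = 8. Corank 2; j^3 = x^3 is a perfect cube, so E-series; the 5-jet and mu = 8 give E_8.

Type E_8, Milnor number mu = 8.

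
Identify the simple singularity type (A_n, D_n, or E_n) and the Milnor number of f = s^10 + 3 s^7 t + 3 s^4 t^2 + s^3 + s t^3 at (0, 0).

The Hessian of f at 0 has rank 0. Corank 2; j^3 = s^3 is a perfect cube, so E-series; the 4-jet and mu = 7 give E_7.

Type E7, Milnor number mu = 7.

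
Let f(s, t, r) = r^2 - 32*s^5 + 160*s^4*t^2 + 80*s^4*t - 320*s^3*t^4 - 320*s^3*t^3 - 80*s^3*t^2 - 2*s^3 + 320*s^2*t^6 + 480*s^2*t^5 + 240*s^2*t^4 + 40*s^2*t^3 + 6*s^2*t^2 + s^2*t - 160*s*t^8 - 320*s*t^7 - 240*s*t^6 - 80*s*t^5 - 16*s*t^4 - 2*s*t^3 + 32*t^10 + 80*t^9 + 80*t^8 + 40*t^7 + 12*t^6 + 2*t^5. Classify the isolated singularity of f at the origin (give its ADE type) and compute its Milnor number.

Type D_6, Milnor number mu = 6.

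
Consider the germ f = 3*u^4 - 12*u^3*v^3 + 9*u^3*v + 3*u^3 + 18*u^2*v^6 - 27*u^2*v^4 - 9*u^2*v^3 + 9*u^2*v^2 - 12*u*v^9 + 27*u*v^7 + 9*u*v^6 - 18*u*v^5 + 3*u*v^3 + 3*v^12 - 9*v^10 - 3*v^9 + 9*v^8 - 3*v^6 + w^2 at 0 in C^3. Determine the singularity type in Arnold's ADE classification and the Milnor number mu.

Type E7, Milnor number mu = 7.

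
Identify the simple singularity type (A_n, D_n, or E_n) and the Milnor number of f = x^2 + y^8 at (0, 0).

Type A_7, Milnor number mu = 7.

The Hessian of f at 0 has rank 1. Corank 1: A-series; mu = 7 gives A_7.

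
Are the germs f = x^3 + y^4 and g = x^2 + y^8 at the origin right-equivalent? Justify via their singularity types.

The Hessian of f at 0 has rank 0. Corank 2; j^3 = x^3 is a perfect cube, so E-series; the 4-jet and mu = 6 give E_6. The Hessian of g at 0 has rank 1. Corank 1: A-series; mu = 7 gives A_7. f is E_6 but g is A_7, hence not right-equivalent.

No.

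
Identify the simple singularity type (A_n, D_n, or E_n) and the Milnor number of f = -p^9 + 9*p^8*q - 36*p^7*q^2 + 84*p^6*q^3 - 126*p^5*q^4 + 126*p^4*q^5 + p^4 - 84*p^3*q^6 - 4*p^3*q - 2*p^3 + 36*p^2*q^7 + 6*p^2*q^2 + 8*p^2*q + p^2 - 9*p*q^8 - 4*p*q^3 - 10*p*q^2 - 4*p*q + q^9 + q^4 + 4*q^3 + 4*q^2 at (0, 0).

The Hessian of f at 0 is [[2, -4], [-4, 8]] with rank 1, so corank 1. A Groebner basis of the Jacobian ideal J(f) in C{p,q} is {-21*p*q^2 + 18*p*q - 7*p/2 + q^5 + 5*q^4/2 + 31*q^3 - 65*q^2/2 + 7*q, p*q^3 - 5*p*q^2/2 + 3*p*q/2 - p/4 - 5*q^4/4 + 4*q^3 - 11*q^2/4 + q/2, p^2 - 2*p*q - p + q^2 + 2*q}; counting standard monomials gives mu = 8. Corank 1: A-series; mu = 8 gives A_8.

Type A8, Milnor number mu = 8.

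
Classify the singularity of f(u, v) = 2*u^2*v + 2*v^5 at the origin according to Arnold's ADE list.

D_{6}

The Hessian of f at 0 is [[0, 0], [0, 0]] with rank 0, so corank 2. A Groebner basis of the Jacobian ideal J(f) in C{u,v} is {u^2/5 + v^4, u^3, u*v}; counting standard monomials gives mu = 6. Corank 2; j^3 = 2*u^2*v has shape L^2 M (L != M), so D-series; mu = 6 gives D_6.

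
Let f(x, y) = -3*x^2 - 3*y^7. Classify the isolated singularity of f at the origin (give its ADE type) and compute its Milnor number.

Type A_6, Milnor number mu = 6.

The Hessian of f at 0 is [[-6, 0], [0, 0]] with rank 1, so corank 1. A Groebner basis of the Jacobian ideal J(f) in C{x,y} is {y^6, x}; counting standard monomials gives mu = 6. Corank 1: A-series; mu = 6 gives A_6.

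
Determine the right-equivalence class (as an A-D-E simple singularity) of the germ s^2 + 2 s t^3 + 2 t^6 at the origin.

A5

The Hessian of f at 0 is [[2, 0], [0, 0]] with rank 1, so corank 1. A Groebner basis of the Jacobian ideal J(f) in C{s,t} is {s*t^2, s + t^3, s^2}; counting standard monomials gives mu = 5. Corank 1: A-series; mu = 5 gives A_5.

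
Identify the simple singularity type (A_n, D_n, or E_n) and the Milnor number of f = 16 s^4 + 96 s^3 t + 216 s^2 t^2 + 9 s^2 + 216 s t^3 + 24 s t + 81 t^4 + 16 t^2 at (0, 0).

Type A_3, Milnor number mu = 3.

The Hessian of f at 0 is [[18, 24], [24, 32]] with rank 1, so corank 1. A Groebner basis of the Jacobian ideal J(f) in C{s,t} is {t^3, s + 4*t/3}; counting standard monomials gives mu = 3. Corank 1: A-series; mu = 3 gives A_3.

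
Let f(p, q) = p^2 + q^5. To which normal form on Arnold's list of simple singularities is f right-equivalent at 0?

A_4

The Hessian of f at 0 is [[2, 0], [0, 0]] with rank 1, so corank 1. A Groebner basis of the Jacobian ideal J(f) in C{p,q} is {q^4, p}; counting standard monomials gives mu = 4. Corank 1: A-series; mu = 4 gives A_4.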